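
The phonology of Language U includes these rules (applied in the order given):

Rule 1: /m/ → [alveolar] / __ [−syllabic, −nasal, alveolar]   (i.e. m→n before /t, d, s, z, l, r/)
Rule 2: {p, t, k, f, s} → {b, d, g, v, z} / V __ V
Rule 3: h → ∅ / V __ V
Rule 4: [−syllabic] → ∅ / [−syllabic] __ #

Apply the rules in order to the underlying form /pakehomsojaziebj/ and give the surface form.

pageonsojazieb

Rule 1 (nasal place assimilation): /m/ precedes the alveolar consonant /s/, so it assimilates in place to [n]. /pakehomsojaziebj/ → pakehonsojaziebj.
Rule 2 (intervocalic voicing): /k/ is a voiceless obstruent between vowels /a/ and /e/, so it voices to [g]. /pakehonsojaziebj/ → pagehonsojaziebj.
Rule 3 (intervocalic h-deletion): /h/ occurs between vowels /e/ and /o/, so it deletes. /pagehonsojaziebj/ → pageonsojaziebj.
Rule 4 (final cluster simplification): /j/ is the second consonant of a word-final cluster /bj/, so it deletes. /pageonsojaziebj/ → pageonsojazieb.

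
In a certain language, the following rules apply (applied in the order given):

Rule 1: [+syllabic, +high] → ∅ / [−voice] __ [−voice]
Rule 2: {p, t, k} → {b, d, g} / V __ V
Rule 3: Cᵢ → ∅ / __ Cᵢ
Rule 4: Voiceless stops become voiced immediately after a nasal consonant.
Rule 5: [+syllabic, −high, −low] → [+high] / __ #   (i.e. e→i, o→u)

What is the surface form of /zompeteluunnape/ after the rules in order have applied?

Rule 1 (high vowel syncope): no segment meets the environment; /zompeteluunnape/ is unchanged.
Rule 2 (intervocalic voicing): /t/ is a voiceless stop between vowels /e/ and /e/, so it voices to [d]. /p/ is a voiceless stop between vowels /a/ and /e/, so it voices to [b]. /zompeteluunnape/ → zompedeluunnabe.
Rule 3 (degemination): /nn/ is a geminate; the first /n/ deletes. /zompedeluunnabe/ → zompedeluunabe.
Rule 4 (post-nasal voicing): /p/ is a voiceless stop immediately after the nasal /m/, so it voices to [b]. /zompedeluunabe/ → zombedeluunabe.
Rule 5 (final vowel raising): /e/ is a mid vowel in word-final position, so it raises to [i]. /zombedeluunabe/ → zombedeluunabi.

zombedeluunabi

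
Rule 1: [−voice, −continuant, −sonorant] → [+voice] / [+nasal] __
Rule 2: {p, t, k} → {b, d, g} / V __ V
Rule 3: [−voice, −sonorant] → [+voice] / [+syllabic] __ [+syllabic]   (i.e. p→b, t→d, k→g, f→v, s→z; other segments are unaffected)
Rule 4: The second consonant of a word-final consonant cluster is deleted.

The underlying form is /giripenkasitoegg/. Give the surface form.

Rule 1 (post-nasal voicing): /k/ is a voiceless stop immediately after the nasal /n/, so it voices to [g]. /giripenkasitoegg/ → giripengasitoegg.
Rule 2 (intervocalic voicing): /p/ is a voiceless stop between vowels /i/ and /e/, so it voices to [b]. /t/ is a voiceless stop between vowels /i/ and /o/, so it voices to [d]. /giripengasitoegg/ → giribengasidoegg.
Rule 3 (intervocalic voicing): /s/ is a voiceless obstruent between vowels /a/ and /i/, so it voices to [z]. /giribengasidoegg/ → giribengazidoegg.
Rule 4 (final cluster simplification): /g/ is the second consonant of a word-final cluster /gg/, so it deletes. /giribengazidoegg/ → giribengazidoeg.

giribengazidoeg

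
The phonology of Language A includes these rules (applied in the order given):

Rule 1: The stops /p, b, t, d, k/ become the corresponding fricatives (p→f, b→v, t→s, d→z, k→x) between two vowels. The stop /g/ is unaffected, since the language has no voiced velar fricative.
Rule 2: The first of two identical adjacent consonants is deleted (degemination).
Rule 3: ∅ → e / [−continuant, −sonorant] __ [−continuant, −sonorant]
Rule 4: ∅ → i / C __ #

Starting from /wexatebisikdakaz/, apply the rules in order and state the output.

wexasevisikedaxazi

Rule 1 (intervocalic spirantization): /t/ is a stop between vowels /a/ and /e/, so it spirantizes to the fricative [s]. /b/ is a stop between vowels /e/ and /i/, so it spirantizes to the fricative [v]. /k/ is a stop between vowels /a/ and /a/, so it spirantizes to the fricative [x]. /wexatebisikdakaz/ → wexasevisikdaxaz.
Rule 2 (degemination): no segment meets the environment; /wexasevisikdaxaz/ is unchanged.
Rule 3 (stop-cluster e-epenthesis): /k/ and /d/ form a stop–stop cluster, so [e] is inserted between them. /wexasevisikdaxaz/ → wexasevisikedaxaz.
Rule 4 (final i-epenthesis): the form ends in the consonant /z/, so [i] is inserted word-finally. /wexasevisikedaxaz/ → wexasevisikedaxazi.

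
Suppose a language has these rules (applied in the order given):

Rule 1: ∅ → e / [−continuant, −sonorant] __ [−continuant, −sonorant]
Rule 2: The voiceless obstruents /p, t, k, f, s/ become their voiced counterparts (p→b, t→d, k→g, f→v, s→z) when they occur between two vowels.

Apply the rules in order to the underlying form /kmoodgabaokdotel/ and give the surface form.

Rule 1 (stop-cluster e-epenthesis): /d/ and /g/ form a stop–stop cluster, so [e] is inserted between them. /k/ and /d/ form a stop–stop cluster, so [e] is inserted between them. /kmoodgabaokdotel/ → kmoodegabaokedotel.
Rule 2 (intervocalic voicing): /k/ is a voiceless obstruent between vowels /o/ and /e/, so it voices to [g]. /t/ is a voiceless obstruent between vowels /o/ and /e/, so it voices to [d]. /kmoodegabaokedotel/ → kmoodegabaogedodel.

kmoodegabaogedodel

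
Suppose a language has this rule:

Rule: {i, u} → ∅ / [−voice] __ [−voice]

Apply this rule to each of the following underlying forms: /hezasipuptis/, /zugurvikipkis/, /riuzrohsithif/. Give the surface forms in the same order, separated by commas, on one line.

/hezasipuptis/: /i/ is a high vowel flanked by voiceless consonants /s/ and /p/, so it deletes. /u/ is a high vowel flanked by voiceless consonants /p/ and /p/, so it deletes. /i/ is a high vowel flanked by voiceless consonants /t/ and /s/, so it deletes. → [hezasppts].
/zugurvikipkis/: /i/ is a high vowel flanked by voiceless consonants /k/ and /p/, so it deletes. /i/ is a high vowel flanked by voiceless consonants /k/ and /s/, so it deletes. → [zugurvikpks].
/riuzrohsithif/: /i/ is a high vowel flanked by voiceless consonants /s/ and /t/, so it deletes. /i/ is a high vowel flanked by voiceless consonants /h/ and /f/, so it deletes. → [riuzrohsthf].

hezasppts, zugurvikpks, riuzrohsthf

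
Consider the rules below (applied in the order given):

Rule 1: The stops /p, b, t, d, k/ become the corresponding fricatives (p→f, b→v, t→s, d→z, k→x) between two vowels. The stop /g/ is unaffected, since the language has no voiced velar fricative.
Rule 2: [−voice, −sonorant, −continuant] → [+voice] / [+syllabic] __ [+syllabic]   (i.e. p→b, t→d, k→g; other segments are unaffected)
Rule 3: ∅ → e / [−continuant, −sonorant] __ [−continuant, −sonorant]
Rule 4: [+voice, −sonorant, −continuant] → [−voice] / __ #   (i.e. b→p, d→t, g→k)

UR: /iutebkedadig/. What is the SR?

iusebekezazik

Rule 1 (intervocalic spirantization): /t/ is a stop between vowels /u/ and /e/, so it spirantizes to the fricative [s]. /d/ is a stop between vowels /e/ and /a/, so it spirantizes to the fricative [z]. /d/ is a stop between vowels /a/ and /i/, so it spirantizes to the fricative [z]. /iutebkedadig/ → iusebkezazig.
Rule 2 (intervocalic voicing): no segment meets the environment; /iusebkezazig/ is unchanged.
Rule 3 (stop-cluster e-epenthesis): /b/ and /k/ form a stop–stop cluster, so [e] is inserted between them. /iusebkezazig/ → iusebekezazig.
Rule 4 (final devoicing): /g/ is a voiced stop in word-final position, so it devoices to [k]. /iusebekezazig/ → iusebekezazik.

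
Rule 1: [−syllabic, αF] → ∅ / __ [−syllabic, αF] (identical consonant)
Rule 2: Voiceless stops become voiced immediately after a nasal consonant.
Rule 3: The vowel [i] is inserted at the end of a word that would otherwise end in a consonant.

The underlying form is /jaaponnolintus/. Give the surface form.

jaaponolindusi

Rule 1 (degemination): /nn/ is a geminate; the first /n/ deletes. /jaaponnolintus/ → jaaponolintus.
Rule 2 (post-nasal voicing): /t/ is a voiceless stop immediately after the nasal /n/, so it voices to [d]. /jaaponolintus/ → jaaponolindus.
Rule 3 (final i-epenthesis): the form ends in the consonant /s/, so [i] is inserted word-finally. /jaaponolindus/ → jaaponolindusi.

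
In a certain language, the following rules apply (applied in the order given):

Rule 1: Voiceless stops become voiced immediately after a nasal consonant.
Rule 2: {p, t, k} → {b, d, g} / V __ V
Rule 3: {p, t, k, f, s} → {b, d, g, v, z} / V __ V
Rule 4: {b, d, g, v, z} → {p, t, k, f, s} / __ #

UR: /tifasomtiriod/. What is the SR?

Rule 1 (post-nasal voicing): /t/ is a voiceless stop immediately after the nasal /m/, so it voices to [d]. /tifasomtiriod/ → tifasomdiriod.
Rule 2 (intervocalic voicing): no segment meets the environment; /tifasomdiriod/ is unchanged.
Rule 3 (intervocalic voicing): /f/ is a voiceless obstruent between vowels /i/ and /a/, so it voices to [v]. /s/ is a voiceless obstruent between vowels /a/ and /o/, so it voices to [z]. /tifasomdiriod/ → tivazomdiriod.
Rule 4 (final devoicing): /d/ is a voiced obstruent in word-final position, so it devoices to [t]. /tivazomdiriod/ → tivazomdiriot.

tivazomdiriot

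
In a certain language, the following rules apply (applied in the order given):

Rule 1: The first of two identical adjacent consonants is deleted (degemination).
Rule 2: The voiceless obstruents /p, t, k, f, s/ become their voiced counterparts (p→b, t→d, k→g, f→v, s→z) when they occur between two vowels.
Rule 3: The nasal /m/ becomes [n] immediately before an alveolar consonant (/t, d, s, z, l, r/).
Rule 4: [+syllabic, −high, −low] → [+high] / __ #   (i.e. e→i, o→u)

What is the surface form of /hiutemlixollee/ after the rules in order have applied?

Rule 1 (degemination): /ll/ is a geminate; the first /l/ deletes. /hiutemlixollee/ → hiutemlixolee.
Rule 2 (intervocalic voicing): /t/ is a voiceless obstruent between vowels /u/ and /e/, so it voices to [d]. /hiutemlixolee/ → hiudemlixolee.
Rule 3 (nasal place assimilation): /m/ precedes the alveolar consonant /l/, so it assimilates in place to [n]. /hiudemlixolee/ → hiudenlixolee.
Rule 4 (final vowel raising): /e/ is a mid vowel in word-final position, so it raises to [i]. /hiudenlixolee/ → hiudenlixolei.

hiudenlixolei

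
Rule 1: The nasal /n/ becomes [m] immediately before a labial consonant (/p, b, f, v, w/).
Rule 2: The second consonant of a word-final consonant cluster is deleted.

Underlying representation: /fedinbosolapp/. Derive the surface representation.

fedimbosolap

Rule 1 (nasal place assimilation): /n/ precedes the labial consonant /b/, so it assimilates in place to [m]. /fedinbosolapp/ → fedimbosolapp.
Rule 2 (final cluster simplification): /p/ is the second consonant of a word-final cluster /pp/, so it deletes. /fedimbosolapp/ → fedimbosolap.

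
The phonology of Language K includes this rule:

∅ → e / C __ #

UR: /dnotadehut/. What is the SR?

dnotadehute

the form ends in the consonant /t/, so [e] is inserted word-finally.
Surface form: [dnotadehute].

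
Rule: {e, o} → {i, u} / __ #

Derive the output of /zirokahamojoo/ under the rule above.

Scanning /zirokahamojoo/: /o/ at position 4 is not in the conditioning environment; /o/ at position 10 is not in the conditioning environment; /o/ at position 12 is not in the conditioning environment; /o/ is a mid vowel in word-final position, so it raises to [u].
Result: [zirokahamojou].

zirokahamojou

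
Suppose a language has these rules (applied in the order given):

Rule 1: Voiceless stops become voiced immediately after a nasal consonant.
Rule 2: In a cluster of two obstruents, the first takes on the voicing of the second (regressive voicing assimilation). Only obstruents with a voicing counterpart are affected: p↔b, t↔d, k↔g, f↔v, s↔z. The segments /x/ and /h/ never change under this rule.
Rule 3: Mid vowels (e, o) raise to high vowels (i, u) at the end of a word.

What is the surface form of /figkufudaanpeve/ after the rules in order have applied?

fikkufudaanbevi

Rule 1 (post-nasal voicing): /p/ is a voiceless stop immediately after the nasal /n/, so it voices to [b]. /figkufudaanpeve/ → figkufudaanbeve.
Rule 2 (regressive voicing assimilation): /g/ precedes the voiceless obstruent /k/, so it devoices to [k] by assimilation. /figkufudaanbeve/ → fikkufudaanbeve.
Rule 3 (final vowel raising): /e/ is a mid vowel in word-final position, so it raises to [i]. /fikkufudaanbeve/ → fikkufudaanbevi.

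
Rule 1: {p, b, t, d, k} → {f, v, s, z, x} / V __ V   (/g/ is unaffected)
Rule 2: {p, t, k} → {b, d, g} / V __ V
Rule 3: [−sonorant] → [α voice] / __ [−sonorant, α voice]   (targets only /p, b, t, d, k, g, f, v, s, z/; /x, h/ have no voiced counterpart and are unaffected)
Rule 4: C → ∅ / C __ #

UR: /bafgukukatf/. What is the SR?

bavguxuxat

Rule 1 (intervocalic spirantization): /k/ is a stop between vowels /u/ and /u/, so it spirantizes to the fricative [x]. /k/ is a stop between vowels /u/ and /a/, so it spirantizes to the fricative [x]. /bafgukukatf/ → bafguxuxatf.
Rule 2 (intervocalic voicing): no segment meets the environment; /bafguxuxatf/ is unchanged.
Rule 3 (regressive voicing assimilation): /f/ precedes the voiced obstruent /g/, so it voices to [v] by assimilation. /bafguxuxatf/ → bavguxuxatf.
Rule 4 (final cluster simplification): /f/ is the second consonant of a word-final cluster /tf/, so it deletes. /bavguxuxatf/ → bavguxuxat.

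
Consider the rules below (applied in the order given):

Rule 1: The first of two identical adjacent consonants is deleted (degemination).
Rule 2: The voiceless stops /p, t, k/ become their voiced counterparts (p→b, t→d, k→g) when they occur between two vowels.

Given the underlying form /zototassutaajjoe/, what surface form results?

zododasudaajoe

Rule 1 (degemination): /ss/ is a geminate; the first /s/ deletes. /jj/ is a geminate; the first /j/ deletes. /zototassutaajjoe/ → zototasutaajoe.
Rule 2 (intervocalic voicing): /t/ is a voiceless stop between vowels /o/ and /o/, so it voices to [d]. /t/ is a voiceless stop between vowels /o/ and /a/, so it voices to [d]. /t/ is a voiceless stop between vowels /u/ and /a/, so it voices to [d]. /zototasutaajoe/ → zododasudaajoe.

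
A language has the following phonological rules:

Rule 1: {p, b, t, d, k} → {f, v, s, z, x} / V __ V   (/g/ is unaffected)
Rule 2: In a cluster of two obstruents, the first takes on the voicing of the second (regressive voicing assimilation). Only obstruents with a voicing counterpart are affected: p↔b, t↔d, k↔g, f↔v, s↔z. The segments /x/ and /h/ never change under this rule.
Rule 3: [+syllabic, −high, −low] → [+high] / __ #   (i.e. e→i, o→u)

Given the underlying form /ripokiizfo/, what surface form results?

rifoxiisfu

Rule 1 (intervocalic spirantization): /p/ is a stop between vowels /i/ and /o/, so it spirantizes to the fricative [f]. /k/ is a stop between vowels /o/ and /i/, so it spirantizes to the fricative [x]. /ripokiizfo/ → rifoxiizfo.
Rule 2 (regressive voicing assimilation): /z/ precedes the voiceless obstruent /f/, so it devoices to [s] by assimilation. /rifoxiizfo/ → rifoxiisfo.
Rule 3 (final vowel raising): /o/ is a mid vowel in word-final position, so it raises to [u]. /rifoxiisfo/ → rifoxiisfu.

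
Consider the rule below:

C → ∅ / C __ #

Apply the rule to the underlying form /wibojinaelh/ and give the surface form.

/h/ is the second consonant of a word-final cluster /lh/, so it deletes.
The other instances of /w/, /b/, /j/, /n/, /l/ do not occur in the required environment and remain unchanged.
Surface form: [wibojinael].

wibojinael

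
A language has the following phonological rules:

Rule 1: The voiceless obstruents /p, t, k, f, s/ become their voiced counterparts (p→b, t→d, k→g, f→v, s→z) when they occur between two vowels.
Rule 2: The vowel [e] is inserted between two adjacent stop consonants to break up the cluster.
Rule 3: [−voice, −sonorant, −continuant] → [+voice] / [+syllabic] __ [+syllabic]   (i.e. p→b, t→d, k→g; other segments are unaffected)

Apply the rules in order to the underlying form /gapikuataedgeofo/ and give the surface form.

Rule 1 (intervocalic voicing): /p/ is a voiceless obstruent between vowels /a/ and /i/, so it voices to [b]. /k/ is a voiceless obstruent between vowels /i/ and /u/, so it voices to [g]. /t/ is a voiceless obstruent between vowels /a/ and /a/, so it voices to [d]. /f/ is a voiceless obstruent between vowels /o/ and /o/, so it voices to [v]. /gapikuataedgeofo/ → gabiguadaedgeovo.
Rule 2 (stop-cluster e-epenthesis): /d/ and /g/ form a stop–stop cluster, so [e] is inserted between them. /gabiguadaedgeovo/ → gabiguadaedegeovo.
Rule 3 (intervocalic voicing): no segment meets the environment; /gabiguadaedegeovo/ is unchanged.

gabiguadaedegeovo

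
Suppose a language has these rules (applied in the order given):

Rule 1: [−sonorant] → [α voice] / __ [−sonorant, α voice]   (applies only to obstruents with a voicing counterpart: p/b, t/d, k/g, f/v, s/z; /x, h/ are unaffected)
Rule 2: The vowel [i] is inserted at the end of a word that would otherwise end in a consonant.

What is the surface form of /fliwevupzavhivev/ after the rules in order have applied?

fliwevubzafhivevi

Rule 1 (regressive voicing assimilation): /p/ precedes the voiced obstruent /z/, so it voices to [b] by assimilation. /v/ precedes the voiceless obstruent /h/, so it devoices to [f] by assimilation. /fliwevupzavhivev/ → fliwevubzafhivev.
Rule 2 (final i-epenthesis): the form ends in the consonant /v/, so [i] is inserted word-finally. /fliwevubzafhivev/ → fliwevubzafhivevi.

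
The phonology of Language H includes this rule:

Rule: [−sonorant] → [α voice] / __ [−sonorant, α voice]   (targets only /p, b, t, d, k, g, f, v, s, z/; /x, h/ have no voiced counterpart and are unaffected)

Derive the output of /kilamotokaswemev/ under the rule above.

kilamotokaswemev

No segment of /kilamotokaswemev/ meets the structural description of the rule, so the form surfaces unchanged.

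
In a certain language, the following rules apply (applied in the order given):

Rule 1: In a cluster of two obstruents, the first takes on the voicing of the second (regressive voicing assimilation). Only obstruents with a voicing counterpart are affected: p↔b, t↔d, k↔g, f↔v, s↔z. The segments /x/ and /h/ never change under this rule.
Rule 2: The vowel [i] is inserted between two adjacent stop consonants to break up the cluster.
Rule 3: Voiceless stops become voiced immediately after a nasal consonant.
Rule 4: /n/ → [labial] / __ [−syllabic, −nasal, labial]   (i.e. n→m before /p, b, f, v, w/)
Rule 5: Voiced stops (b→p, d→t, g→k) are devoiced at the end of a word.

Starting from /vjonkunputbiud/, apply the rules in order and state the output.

Rule 1 (regressive voicing assimilation): /t/ precedes the voiced obstruent /b/, so it voices to [d] by assimilation. /vjonkunputbiud/ → vjonkunpudbiud.
Rule 2 (stop-cluster i-epenthesis): /d/ and /b/ form a stop–stop cluster, so [i] is inserted between them. /vjonkunpudbiud/ → vjonkunpudibiud.
Rule 3 (post-nasal voicing): /k/ is a voiceless stop immediately after the nasal /n/, so it voices to [g]. /p/ is a voiceless stop immediately after the nasal /n/, so it voices to [b]. /vjonkunpudibiud/ → vjongunbudibiud.
Rule 4 (nasal place assimilation): /n/ precedes the labial consonant /b/, so it assimilates in place to [m]. /vjongunbudibiud/ → vjongumbudibiud.
Rule 5 (final devoicing): /d/ is a voiced stop in word-final position, so it devoices to [t]. /vjongumbudibiud/ → vjongumbudibiut.

vjongumbudibiut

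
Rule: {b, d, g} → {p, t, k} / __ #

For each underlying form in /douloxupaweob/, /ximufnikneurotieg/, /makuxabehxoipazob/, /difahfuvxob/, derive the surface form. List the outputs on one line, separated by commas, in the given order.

/douloxupaweob/: /b/ is a voiced stop in word-final position, so it devoices to [p]. → [douloxupaweop].
/ximufnikneurotieg/: /g/ is a voiced stop in word-final position, so it devoices to [k]. → [ximufnikneurotiek].
/makuxabehxoipazob/: /b/ is a voiced stop in word-final position, so it devoices to [p]. → [makuxabehxoipazop].
/difahfuvxob/: /b/ is a voiced stop in word-final position, so it devoices to [p]. → [difahfuvxop].

douloxupaweop, ximufnikneurotiek, makuxabehxoipazop, difahfuvxop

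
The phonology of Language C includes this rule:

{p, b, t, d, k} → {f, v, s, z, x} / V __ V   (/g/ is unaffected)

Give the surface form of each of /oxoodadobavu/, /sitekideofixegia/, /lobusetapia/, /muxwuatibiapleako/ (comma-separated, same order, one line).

/oxoodadobavu/: /d/ is a stop between vowels /o/ and /a/, so it spirantizes to the fricative [z]. /d/ is a stop between vowels /a/ and /o/, so it spirantizes to the fricative [z]. /b/ is a stop between vowels /o/ and /a/, so it spirantizes to the fricative [v]. → [oxoozazovavu].
/sitekideofixegia/: /t/ is a stop between vowels /i/ and /e/, so it spirantizes to the fricative [s]. /k/ is a stop between vowels /e/ and /i/, so it spirantizes to the fricative [x]. /d/ is a stop between vowels /i/ and /e/, so it spirantizes to the fricative [z]. → [sisexizeofixegia].
/lobusetapia/: /b/ is a stop between vowels /o/ and /u/, so it spirantizes to the fricative [v]. /t/ is a stop between vowels /e/ and /a/, so it spirantizes to the fricative [s]. /p/ is a stop between vowels /a/ and /i/, so it spirantizes to the fricative [f]. → [lovusesafia].
/muxwuatibiapleako/: /t/ is a stop between vowels /a/ and /i/, so it spirantizes to the fricative [s]. /b/ is a stop between vowels /i/ and /i/, so it spirantizes to the fricative [v]. /k/ is a stop between vowels /a/ and /o/, so it spirantizes to the fricative [x]. → [muxwuasiviapleaxo].

oxoozazovavu, sisexizeofixegia, lovusesafia, muxwuasiviapleaxo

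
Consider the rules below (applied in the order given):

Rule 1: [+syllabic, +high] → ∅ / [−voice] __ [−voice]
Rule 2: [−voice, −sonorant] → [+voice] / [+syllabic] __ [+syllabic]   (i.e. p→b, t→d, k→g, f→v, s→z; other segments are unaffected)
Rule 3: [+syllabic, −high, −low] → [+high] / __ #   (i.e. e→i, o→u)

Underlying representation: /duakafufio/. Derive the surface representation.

duagaffiu

Rule 1 (high vowel syncope): /u/ is a high vowel flanked by voiceless consonants /f/ and /f/, so it deletes. /duakafufio/ → duakaffio.
Rule 2 (intervocalic voicing): /k/ is a voiceless obstruent between vowels /a/ and /a/, so it voices to [g]. /duakaffio/ → duagaffio.
Rule 3 (final vowel raising): /o/ is a mid vowel in word-final position, so it raises to [u]. /duagaffio/ → duagaffiu.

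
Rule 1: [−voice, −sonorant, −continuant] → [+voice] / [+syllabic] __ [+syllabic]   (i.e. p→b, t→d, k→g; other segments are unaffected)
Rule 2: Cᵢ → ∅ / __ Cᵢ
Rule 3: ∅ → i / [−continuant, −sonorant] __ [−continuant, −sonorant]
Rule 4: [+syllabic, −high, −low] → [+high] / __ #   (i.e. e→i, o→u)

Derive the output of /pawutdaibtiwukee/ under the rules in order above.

pawutidaibitiwugei

Rule 1 (intervocalic voicing): /k/ is a voiceless stop between vowels /u/ and /e/, so it voices to [g]. /pawutdaibtiwukee/ → pawutdaibtiwugee.
Rule 2 (degemination): no segment meets the environment; /pawutdaibtiwugee/ is unchanged.
Rule 3 (stop-cluster i-epenthesis): /t/ and /d/ form a stop–stop cluster, so [i] is inserted between them. /b/ and /t/ form a stop–stop cluster, so [i] is inserted between them. /pawutdaibtiwugee/ → pawutidaibitiwugee.
Rule 4 (final vowel raising): /e/ is a mid vowel in word-final position, so it raises to [i]. /pawutidaibitiwugee/ → pawutidaibitiwugei.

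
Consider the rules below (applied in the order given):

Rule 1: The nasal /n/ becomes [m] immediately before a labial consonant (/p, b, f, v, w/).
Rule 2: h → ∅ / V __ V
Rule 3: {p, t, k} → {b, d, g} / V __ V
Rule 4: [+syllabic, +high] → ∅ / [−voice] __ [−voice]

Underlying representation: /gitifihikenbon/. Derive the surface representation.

Rule 1 (nasal place assimilation): /n/ precedes the labial consonant /b/, so it assimilates in place to [m]. /gitifihikenbon/ → gitifihikembon.
Rule 2 (intervocalic h-deletion): /h/ occurs between vowels /i/ and /i/, so it deletes. /gitifihikembon/ → gitifiikembon.
Rule 3 (intervocalic voicing): /t/ is a voiceless stop between vowels /i/ and /i/, so it voices to [d]. /k/ is a voiceless stop between vowels /i/ and /e/, so it voices to [g]. /gitifiikembon/ → gidifiigembon.
Rule 4 (high vowel syncope): no segment meets the environment; /gidifiigembon/ is unchanged.

gidifiigembon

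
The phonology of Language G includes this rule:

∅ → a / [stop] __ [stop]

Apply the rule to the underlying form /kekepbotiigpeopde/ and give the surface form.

kekepabotiigapeopade

/p/ and /b/ form a stop–stop cluster, so [a] is inserted between them.
/g/ and /p/ form a stop–stop cluster, so [a] is inserted between them.
/p/ and /d/ form a stop–stop cluster, so [a] is inserted between them.
Surface form: [kekepabotiigapeopade].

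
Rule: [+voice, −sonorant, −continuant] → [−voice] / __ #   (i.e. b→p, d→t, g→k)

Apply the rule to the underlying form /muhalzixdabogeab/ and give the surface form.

/b/ is a voiced stop in word-final position, so it devoices to [p].
The other instances of /d/, /b/, /g/ do not occur in the required environment and remain unchanged.
Surface form: [muhalzixdabogeap].

muhalzixdabogeap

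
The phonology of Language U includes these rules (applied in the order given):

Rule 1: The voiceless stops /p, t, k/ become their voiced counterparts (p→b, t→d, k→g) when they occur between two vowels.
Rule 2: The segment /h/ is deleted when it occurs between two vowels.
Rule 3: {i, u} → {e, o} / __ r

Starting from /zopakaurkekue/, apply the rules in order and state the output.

Rule 1 (intervocalic voicing): /p/ is a voiceless stop between vowels /o/ and /a/, so it voices to [b]. /k/ is a voiceless stop between vowels /a/ and /a/, so it voices to [g]. /k/ is a voiceless stop between vowels /e/ and /u/, so it voices to [g]. /zopakaurkekue/ → zobagaurkegue.
Rule 2 (intervocalic h-deletion): no segment meets the environment; /zobagaurkegue/ is unchanged.
Rule 3 (pre-rhotic lowering): /u/ is a high vowel immediately before /r/, so it lowers to [o]. /zobagaurkegue/ → zobagaorkegue.

zobagaorkegue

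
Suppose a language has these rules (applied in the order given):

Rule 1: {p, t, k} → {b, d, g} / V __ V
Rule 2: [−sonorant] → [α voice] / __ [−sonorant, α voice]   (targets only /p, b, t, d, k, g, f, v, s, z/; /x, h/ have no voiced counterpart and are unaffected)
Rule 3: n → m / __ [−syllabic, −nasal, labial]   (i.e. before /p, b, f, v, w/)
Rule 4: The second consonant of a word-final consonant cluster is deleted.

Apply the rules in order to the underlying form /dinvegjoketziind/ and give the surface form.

Rule 1 (intervocalic voicing): /k/ is a voiceless stop between vowels /o/ and /e/, so it voices to [g]. /dinvegjoketziind/ → dinvegjogetziind.
Rule 2 (regressive voicing assimilation): /t/ precedes the voiced obstruent /z/, so it voices to [d] by assimilation. /dinvegjogetziind/ → dinvegjogedziind.
Rule 3 (nasal place assimilation): /n/ precedes the labial consonant /v/, so it assimilates in place to [m]. /dinvegjogedziind/ → dimvegjogedziind.
Rule 4 (final cluster simplification): /d/ is the second consonant of a word-final cluster /nd/, so it deletes. /dimvegjogedziind/ → dimvegjogedziin.

dimvegjogedziin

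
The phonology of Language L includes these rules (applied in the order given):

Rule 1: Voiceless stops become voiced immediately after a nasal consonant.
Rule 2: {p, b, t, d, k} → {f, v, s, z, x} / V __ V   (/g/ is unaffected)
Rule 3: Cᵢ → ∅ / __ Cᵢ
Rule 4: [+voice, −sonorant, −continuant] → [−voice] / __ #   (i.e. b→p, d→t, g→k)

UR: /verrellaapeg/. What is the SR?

Rule 1 (post-nasal voicing): no segment meets the environment; /verrellaapeg/ is unchanged.
Rule 2 (intervocalic spirantization): /p/ is a stop between vowels /a/ and /e/, so it spirantizes to the fricative [f]. /verrellaapeg/ → verrellaafeg.
Rule 3 (degemination): /rr/ is a geminate; the first /r/ deletes. /ll/ is a geminate; the first /l/ deletes. /verrellaafeg/ → verelaafeg.
Rule 4 (final devoicing): /g/ is a voiced stop in word-final position, so it devoices to [k]. /verelaafeg/ → verelaafek.

verelaafek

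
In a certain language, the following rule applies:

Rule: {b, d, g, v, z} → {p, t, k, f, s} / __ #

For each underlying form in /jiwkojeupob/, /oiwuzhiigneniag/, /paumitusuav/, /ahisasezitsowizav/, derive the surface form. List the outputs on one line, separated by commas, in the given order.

jiwkojeupop, oiwuzhiigneniak, paumitusuaf, ahisasezitsowizaf

/jiwkojeupob/: /b/ is a voiced obstruent in word-final position, so it devoices to [p]. → [jiwkojeupop].
/oiwuzhiigneniag/: /g/ is a voiced obstruent in word-final position, so it devoices to [k]. → [oiwuzhiigneniak].
/paumitusuav/: /v/ is a voiced obstruent in word-final position, so it devoices to [f]. → [paumitusuaf].
/ahisasezitsowizav/: /v/ is a voiced obstruent in word-final position, so it devoices to [f]. → [ahisasezitsowizaf].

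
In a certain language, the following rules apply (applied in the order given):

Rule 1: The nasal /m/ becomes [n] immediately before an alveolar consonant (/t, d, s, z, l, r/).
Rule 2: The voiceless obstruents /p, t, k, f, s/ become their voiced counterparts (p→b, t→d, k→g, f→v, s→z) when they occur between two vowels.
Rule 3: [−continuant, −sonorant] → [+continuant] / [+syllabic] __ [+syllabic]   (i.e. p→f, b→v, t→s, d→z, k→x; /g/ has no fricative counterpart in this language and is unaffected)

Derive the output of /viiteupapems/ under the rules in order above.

Rule 1 (nasal place assimilation): /m/ precedes the alveolar consonant /s/, so it assimilates in place to [n]. /viiteupapems/ → viiteupapens.
Rule 2 (intervocalic voicing): /t/ is a voiceless obstruent between vowels /i/ and /e/, so it voices to [d]. /p/ is a voiceless obstruent between vowels /u/ and /a/, so it voices to [b]. /p/ is a voiceless obstruent between vowels /a/ and /e/, so it voices to [b]. /viiteupapens/ → viideubabens.
Rule 3 (intervocalic spirantization): /d/ is a stop between vowels /i/ and /e/, so it spirantizes to the fricative [z]. /b/ is a stop between vowels /u/ and /a/, so it spirantizes to the fricative [v]. /b/ is a stop between vowels /a/ and /e/, so it spirantizes to the fricative [v]. /viideubabens/ → viizeuvavens.

viizeuvavens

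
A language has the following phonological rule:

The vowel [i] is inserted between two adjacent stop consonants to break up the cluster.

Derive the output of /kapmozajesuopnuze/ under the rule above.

No segment of /kapmozajesuopnuze/ meets the structural description of the rule, so the form surfaces unchanged.

kapmozajesuopnuze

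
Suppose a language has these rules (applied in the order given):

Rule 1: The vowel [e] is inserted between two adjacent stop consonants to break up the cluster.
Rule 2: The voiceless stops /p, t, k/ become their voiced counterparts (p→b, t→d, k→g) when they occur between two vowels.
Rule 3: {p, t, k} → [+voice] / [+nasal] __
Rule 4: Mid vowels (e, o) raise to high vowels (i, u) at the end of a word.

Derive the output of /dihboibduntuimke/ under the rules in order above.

dihboibedunduimgi

Rule 1 (stop-cluster e-epenthesis): /b/ and /d/ form a stop–stop cluster, so [e] is inserted between them. /dihboibduntuimke/ → dihboibeduntuimke.
Rule 2 (intervocalic voicing): no segment meets the environment; /dihboibeduntuimke/ is unchanged.
Rule 3 (post-nasal voicing): /t/ is a voiceless stop immediately after the nasal /n/, so it voices to [d]. /k/ is a voiceless stop immediately after the nasal /m/, so it voices to [g]. /dihboibeduntuimke/ → dihboibedunduimge.
Rule 4 (final vowel raising): /e/ is a mid vowel in word-final position, so it raises to [i]. /dihboibedunduimge/ → dihboibedunduimgi.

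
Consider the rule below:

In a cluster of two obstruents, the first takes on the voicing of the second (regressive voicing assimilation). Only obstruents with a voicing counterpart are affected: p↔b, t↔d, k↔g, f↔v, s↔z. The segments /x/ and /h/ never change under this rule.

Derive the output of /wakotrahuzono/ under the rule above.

No segment of /wakotrahuzono/ meets the structural description of the rule, so the form surfaces unchanged.

wakotrahuzono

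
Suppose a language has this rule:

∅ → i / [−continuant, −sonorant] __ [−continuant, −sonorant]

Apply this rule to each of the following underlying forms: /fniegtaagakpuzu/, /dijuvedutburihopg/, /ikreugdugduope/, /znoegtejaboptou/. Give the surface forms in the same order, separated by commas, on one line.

/fniegtaagakpuzu/: /g/ and /t/ form a stop–stop cluster, so [i] is inserted between them. /k/ and /p/ form a stop–stop cluster, so [i] is inserted between them. → [fniegitaagakipuzu].
/dijuvedutburihopg/: /t/ and /b/ form a stop–stop cluster, so [i] is inserted between them. /p/ and /g/ form a stop–stop cluster, so [i] is inserted between them. → [dijuvedutiburihopig].
/ikreugdugduope/: /g/ and /d/ form a stop–stop cluster, so [i] is inserted between them. /g/ and /d/ form a stop–stop cluster, so [i] is inserted between them. → [ikreugidugiduope].
/znoegtejaboptou/: /g/ and /t/ form a stop–stop cluster, so [i] is inserted between them. /p/ and /t/ form a stop–stop cluster, so [i] is inserted between them. → [znoegitejabopitou].

fniegitaagakipuzu, dijuvedutiburihopig, ikreugidugiduope, znoegitejabopitou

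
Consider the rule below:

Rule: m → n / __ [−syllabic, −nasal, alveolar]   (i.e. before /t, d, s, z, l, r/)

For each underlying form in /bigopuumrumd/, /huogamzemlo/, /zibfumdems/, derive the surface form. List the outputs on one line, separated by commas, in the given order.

/bigopuumrumd/: /m/ precedes the alveolar consonant /r/, so it assimilates in place to [n]. /m/ precedes the alveolar consonant /d/, so it assimilates in place to [n]. → [bigopuunrund].
/huogamzemlo/: /m/ precedes the alveolar consonant /z/, so it assimilates in place to [n]. /m/ precedes the alveolar consonant /l/, so it assimilates in place to [n]. → [huoganzenlo].
/zibfumdems/: /m/ precedes the alveolar consonant /d/, so it assimilates in place to [n]. /m/ precedes the alveolar consonant /s/, so it assimilates in place to [n]. → [zibfundens].

bigopuunrund, huoganzenlo, zibfundens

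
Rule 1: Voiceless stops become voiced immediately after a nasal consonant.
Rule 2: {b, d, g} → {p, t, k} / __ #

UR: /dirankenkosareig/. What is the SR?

dirangengosareik

Rule 1 (post-nasal voicing): /k/ is a voiceless stop immediately after the nasal /n/, so it voices to [g]. /k/ is a voiceless stop immediately after the nasal /n/, so it voices to [g]. /dirankenkosareig/ → dirangengosareig.
Rule 2 (final devoicing): /g/ is a voiced stop in word-final position, so it devoices to [k]. /dirangengosareig/ → dirangengosareik.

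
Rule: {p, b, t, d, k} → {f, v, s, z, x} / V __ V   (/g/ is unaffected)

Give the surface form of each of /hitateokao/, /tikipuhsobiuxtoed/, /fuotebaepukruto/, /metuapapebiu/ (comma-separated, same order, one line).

/hitateokao/: /t/ is a stop between vowels /i/ and /a/, so it spirantizes to the fricative [s]. /t/ is a stop between vowels /a/ and /e/, so it spirantizes to the fricative [s]. /k/ is a stop between vowels /o/ and /a/, so it spirantizes to the fricative [x]. → [hisaseoxao].
/tikipuhsobiuxtoed/: /k/ is a stop between vowels /i/ and /i/, so it spirantizes to the fricative [x]. /p/ is a stop between vowels /i/ and /u/, so it spirantizes to the fricative [f]. /b/ is a stop between vowels /o/ and /i/, so it spirantizes to the fricative [v]. → [tixifuhsoviuxtoed].
/fuotebaepukruto/: /t/ is a stop between vowels /o/ and /e/, so it spirantizes to the fricative [s]. /b/ is a stop between vowels /e/ and /a/, so it spirantizes to the fricative [v]. /p/ is a stop between vowels /e/ and /u/, so it spirantizes to the fricative [f]. /t/ is a stop between vowels /u/ and /o/, so it spirantizes to the fricative [s]. → [fuosevaefukruso].
/metuapapebiu/: /t/ is a stop between vowels /e/ and /u/, so it spirantizes to the fricative [s]. /p/ is a stop between vowels /a/ and /a/, so it spirantizes to the fricative [f]. /p/ is a stop between vowels /a/ and /e/, so it spirantizes to the fricative [f]. /b/ is a stop between vowels /e/ and /i/, so it spirantizes to the fricative [v]. → [mesuafafeviu].

hisaseoxao, tixifuhsoviuxtoed, fuosevaefukruso, mesuafafeviu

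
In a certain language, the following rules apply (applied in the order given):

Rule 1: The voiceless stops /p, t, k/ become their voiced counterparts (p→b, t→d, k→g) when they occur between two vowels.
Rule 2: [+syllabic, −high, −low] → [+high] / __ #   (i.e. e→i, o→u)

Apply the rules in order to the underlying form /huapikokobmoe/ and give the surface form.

Rule 1 (intervocalic voicing): /p/ is a voiceless stop between vowels /a/ and /i/, so it voices to [b]. /k/ is a voiceless stop between vowels /i/ and /o/, so it voices to [g]. /k/ is a voiceless stop between vowels /o/ and /o/, so it voices to [g]. /huapikokobmoe/ → huabigogobmoe.
Rule 2 (final vowel raising): /e/ is a mid vowel in word-final position, so it raises to [i]. /huabigogobmoe/ → huabigogobmoi.

huabigogobmoi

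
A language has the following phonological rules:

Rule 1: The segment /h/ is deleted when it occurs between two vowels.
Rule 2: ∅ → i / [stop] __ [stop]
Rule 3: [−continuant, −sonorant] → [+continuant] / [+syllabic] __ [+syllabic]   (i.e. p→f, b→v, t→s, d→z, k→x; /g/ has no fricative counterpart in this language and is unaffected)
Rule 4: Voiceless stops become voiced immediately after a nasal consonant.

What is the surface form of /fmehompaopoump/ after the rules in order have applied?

Rule 1 (intervocalic h-deletion): /h/ occurs between vowels /e/ and /o/, so it deletes. /fmehompaopoump/ → fmeompaopoump.
Rule 2 (stop-cluster i-epenthesis): no segment meets the environment; /fmeompaopoump/ is unchanged.
Rule 3 (intervocalic spirantization): /p/ is a stop between vowels /o/ and /o/, so it spirantizes to the fricative [f]. /fmeompaopoump/ → fmeompaofoump.
Rule 4 (post-nasal voicing): /p/ is a voiceless stop immediately after the nasal /m/, so it voices to [b]. /p/ is a voiceless stop immediately after the nasal /m/, so it voices to [b]. /fmeompaofoump/ → fmeombaofoumb.

fmeombaofoumb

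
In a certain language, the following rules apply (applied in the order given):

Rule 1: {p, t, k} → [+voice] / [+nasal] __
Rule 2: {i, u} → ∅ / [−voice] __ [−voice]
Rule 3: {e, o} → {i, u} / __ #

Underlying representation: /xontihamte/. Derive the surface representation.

xondihamdi

Rule 1 (post-nasal voicing): /t/ is a voiceless stop immediately after the nasal /n/, so it voices to [d]. /t/ is a voiceless stop immediately after the nasal /m/, so it voices to [d]. /xontihamte/ → xondihamde.
Rule 2 (high vowel syncope): no segment meets the environment; /xondihamde/ is unchanged.
Rule 3 (final vowel raising): /e/ is a mid vowel in word-final position, so it raises to [i]. /xondihamde/ → xondihamdi.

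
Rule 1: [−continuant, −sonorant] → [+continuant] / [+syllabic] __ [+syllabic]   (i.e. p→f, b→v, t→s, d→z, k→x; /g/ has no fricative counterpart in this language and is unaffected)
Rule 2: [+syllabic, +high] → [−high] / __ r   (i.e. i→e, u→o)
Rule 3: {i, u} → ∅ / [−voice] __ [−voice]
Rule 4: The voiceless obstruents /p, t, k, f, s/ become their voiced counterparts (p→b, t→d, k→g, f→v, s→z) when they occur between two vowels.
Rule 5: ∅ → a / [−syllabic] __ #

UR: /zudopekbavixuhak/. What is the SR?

Rule 1 (intervocalic spirantization): /d/ is a stop between vowels /u/ and /o/, so it spirantizes to the fricative [z]. /p/ is a stop between vowels /o/ and /e/, so it spirantizes to the fricative [f]. /zudopekbavixuhak/ → zuzofekbavixuhak.
Rule 2 (pre-rhotic lowering): no segment meets the environment; /zuzofekbavixuhak/ is unchanged.
Rule 3 (high vowel syncope): /u/ is a high vowel flanked by voiceless consonants /x/ and /h/, so it deletes. /zuzofekbavixuhak/ → zuzofekbavixhak.
Rule 4 (intervocalic voicing): /f/ is a voiceless obstruent between vowels /o/ and /e/, so it voices to [v]. /zuzofekbavixhak/ → zuzovekbavixhak.
Rule 5 (final a-epenthesis): the form ends in the consonant /k/, so [a] is inserted word-finally. /zuzovekbavixhak/ → zuzovekbavixhaka.

zuzovekbavixhaka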